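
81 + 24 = 105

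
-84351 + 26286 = -58065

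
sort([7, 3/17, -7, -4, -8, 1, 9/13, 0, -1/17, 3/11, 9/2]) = [-8, -7, -4, -1/17, 0, 3/17, 3/11, 9/13, 1, 9/2, 7]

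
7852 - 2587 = 5265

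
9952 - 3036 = 6916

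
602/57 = 10 + 32/57 ≈ 10.56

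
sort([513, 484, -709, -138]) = [-709, -138, 484, 513]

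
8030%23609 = 8030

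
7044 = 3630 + 3414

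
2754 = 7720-4966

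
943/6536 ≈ 0.144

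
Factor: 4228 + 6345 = 97^1 * 109^1 = 10573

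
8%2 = 0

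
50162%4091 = 1070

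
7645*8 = 61160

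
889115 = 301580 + 587535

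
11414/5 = 2282 + 4/5 = 2282.80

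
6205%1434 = 469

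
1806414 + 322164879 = 323971293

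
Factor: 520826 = 2^1*260413^1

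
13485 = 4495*3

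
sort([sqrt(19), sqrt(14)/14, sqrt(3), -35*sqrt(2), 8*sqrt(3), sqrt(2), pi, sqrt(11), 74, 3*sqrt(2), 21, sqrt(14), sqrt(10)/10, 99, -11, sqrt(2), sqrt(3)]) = [-35*sqrt(2), -11, sqrt(14)/14, sqrt(10)/10, sqrt(2), sqrt(2), sqrt(3), sqrt(3), pi, sqrt(11), sqrt(14), 3*sqrt(2), sqrt(19), 8*sqrt(3), 21, 74, 99]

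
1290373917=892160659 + 398213258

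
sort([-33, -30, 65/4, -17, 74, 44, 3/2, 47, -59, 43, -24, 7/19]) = [-59, -33, -30, -24, -17, 7/19, 3/2, 65/4, 43, 44, 47, 74]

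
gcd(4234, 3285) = 73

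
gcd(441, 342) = 9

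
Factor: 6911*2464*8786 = 2^6*7^1*11^1*23^1*191^1*6911^1 = 149614193344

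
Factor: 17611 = 11^1*1601^1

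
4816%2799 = 2017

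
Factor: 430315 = 5^1*89^1*967^1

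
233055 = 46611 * 5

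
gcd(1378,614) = 2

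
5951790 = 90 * 66131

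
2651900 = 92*28825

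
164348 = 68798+95550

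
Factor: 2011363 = 2011363^1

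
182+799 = 981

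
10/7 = 1 + 3/7≈1.43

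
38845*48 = 1864560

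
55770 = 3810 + 51960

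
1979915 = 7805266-5825351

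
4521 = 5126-605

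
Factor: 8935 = 5^1 * 1787^1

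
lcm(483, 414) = 2898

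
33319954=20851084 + 12468870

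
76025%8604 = 7193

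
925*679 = 628075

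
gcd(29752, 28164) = 4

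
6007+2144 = 8151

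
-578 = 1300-1878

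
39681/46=862+29/46≈862.63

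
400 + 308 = 708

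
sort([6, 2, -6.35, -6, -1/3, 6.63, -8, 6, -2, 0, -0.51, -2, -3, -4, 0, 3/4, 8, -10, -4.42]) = [-10, -8, -6.35, -6, -4.42, -4, -3, -2, -2, -0.51, -1/3, 0, 0, 3/4, 2, 6, 6, 6.63, 8]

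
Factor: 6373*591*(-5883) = -1*3^2*37^1*53^1*197^1*6373^1 = -22157984169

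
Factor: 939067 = 23^1 * 40829^1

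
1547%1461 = 86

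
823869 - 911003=-87134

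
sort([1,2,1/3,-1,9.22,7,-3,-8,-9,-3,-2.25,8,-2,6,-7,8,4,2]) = [-9,-8,-7,-3,-3,-2.25,-2,-1,1/3,1,2,2,4,6,7,8,8,9.22]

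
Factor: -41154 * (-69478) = 2^2 * 3^1 * 19^3 * 34739^1 = 2859297612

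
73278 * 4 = 293112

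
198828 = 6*33138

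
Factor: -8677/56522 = -1 * 2^(-1) * 59^(-1) * 479^(-1) * 8677^1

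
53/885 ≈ 0.0599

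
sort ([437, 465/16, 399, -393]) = [-393, 465/16, 399, 437]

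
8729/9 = 969 + 8/9≈969.89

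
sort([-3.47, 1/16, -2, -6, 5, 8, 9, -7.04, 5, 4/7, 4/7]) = [-7.04, -6, -3.47, -2, 1/16, 4/7, 4/7, 5, 5, 8, 9]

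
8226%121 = 119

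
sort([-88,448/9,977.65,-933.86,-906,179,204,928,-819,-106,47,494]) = [-933.86,-906,-819,-106,-88,47,448/9,179,204,494,928,977.65]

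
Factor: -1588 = -1*2^2*397^1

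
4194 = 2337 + 1857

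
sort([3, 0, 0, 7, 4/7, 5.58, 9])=[0, 0, 4/7, 3, 5.58, 7, 9]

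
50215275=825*60867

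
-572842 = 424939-997781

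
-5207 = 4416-9623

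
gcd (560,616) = 56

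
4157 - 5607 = -1450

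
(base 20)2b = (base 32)1j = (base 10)51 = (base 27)1o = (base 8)63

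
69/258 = 23/86 ≈ 0.267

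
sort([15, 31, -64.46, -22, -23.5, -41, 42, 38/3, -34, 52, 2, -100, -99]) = [-100, -99, -64.46, -41, -34, -23.5, -22, 2, 38/3, 15, 31, 42, 52]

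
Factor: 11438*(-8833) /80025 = -1*2^1*3^(-1)*5^(-2)*7^1*11^1*19^1*43^1*73^1*97^(-1) = -9184714/7275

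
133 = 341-208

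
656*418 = 274208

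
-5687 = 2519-8206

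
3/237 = 1/79 ≈ 0.0127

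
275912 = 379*728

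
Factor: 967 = 967^1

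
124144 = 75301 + 48843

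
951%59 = 7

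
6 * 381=2286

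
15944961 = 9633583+6311378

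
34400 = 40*860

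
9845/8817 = 1 + 1028/8817 ≈ 1.12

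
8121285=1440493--6680792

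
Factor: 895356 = 2^2*3^2*7^1*11^1*17^1*19^1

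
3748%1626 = 496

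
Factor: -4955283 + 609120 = -1 * 3^3 * 160969^1 = -4346163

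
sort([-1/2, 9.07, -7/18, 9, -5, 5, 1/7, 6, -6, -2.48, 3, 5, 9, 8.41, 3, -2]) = [-6, -5, -2.48, -2, -1/2, -7/18, 1/7, 3, 3, 5, 5, 6, 8.41, 9, 9, 9.07]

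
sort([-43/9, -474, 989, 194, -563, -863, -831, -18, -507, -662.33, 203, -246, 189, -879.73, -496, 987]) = [-879.73, -863, -831, -662.33, -563, -507, -496, -474, -246, -18, -43/9, 189, 194, 203, 987, 989]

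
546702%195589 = 155524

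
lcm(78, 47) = 3666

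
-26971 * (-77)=2076767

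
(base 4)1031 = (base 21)3e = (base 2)1001101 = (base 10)77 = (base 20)3h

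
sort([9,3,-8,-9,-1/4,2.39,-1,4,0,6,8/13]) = [-9,-8,-1,-1/4,0,8/13,2.39,3,4,6,9]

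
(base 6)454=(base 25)73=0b10110010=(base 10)178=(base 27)6g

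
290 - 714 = -424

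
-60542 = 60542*(-1)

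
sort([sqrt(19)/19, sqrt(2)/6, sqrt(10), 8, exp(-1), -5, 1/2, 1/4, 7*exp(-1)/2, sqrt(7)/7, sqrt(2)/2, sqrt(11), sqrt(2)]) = [-5, sqrt(19)/19, sqrt(2)/6, 1/4, exp(-1), sqrt(7)/7, 1/2, sqrt(2)/2, 7*exp(-1)/2, sqrt(2), sqrt(10), sqrt(11), 8]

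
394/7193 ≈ 0.0548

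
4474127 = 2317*1931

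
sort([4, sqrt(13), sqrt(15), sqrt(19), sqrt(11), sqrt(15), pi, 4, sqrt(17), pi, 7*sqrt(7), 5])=[pi, pi, sqrt(11), sqrt(13), sqrt(15), sqrt(15), 4, 4, sqrt(17), sqrt(19), 5, 7*sqrt(7)]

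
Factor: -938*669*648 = -1*2^4*3^5*7^1*67^1*223^1 = -406634256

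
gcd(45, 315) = 45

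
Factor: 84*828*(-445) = -1*2^4*3^3*5^1*7^1*23^1*89^1 = -30950640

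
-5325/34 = -156 - 21/34≈-156.62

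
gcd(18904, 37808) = 18904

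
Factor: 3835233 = 3^2 * 239^1 * 1783^1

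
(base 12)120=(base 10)168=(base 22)7e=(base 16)a8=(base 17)9f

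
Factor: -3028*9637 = -1*2^2*23^1*419^1*757^1 = -29180836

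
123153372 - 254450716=-131297344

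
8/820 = 2/205 ≈ 0.00976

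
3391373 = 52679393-49288020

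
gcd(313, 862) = 1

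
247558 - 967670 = -720112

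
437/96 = 4+53/96 ≈ 4.55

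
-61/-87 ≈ 0.701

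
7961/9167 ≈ 0.868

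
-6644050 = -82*81025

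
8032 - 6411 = 1621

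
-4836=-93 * 52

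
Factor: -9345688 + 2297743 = -1 * 3^3 * 5^1 * 17^1 * 37^1 * 83^1 = -7047945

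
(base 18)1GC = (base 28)M8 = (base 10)624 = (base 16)270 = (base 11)518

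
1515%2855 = 1515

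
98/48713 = 14/6959 ≈ 0.00201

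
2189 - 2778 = -589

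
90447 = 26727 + 63720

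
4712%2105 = 502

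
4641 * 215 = 997815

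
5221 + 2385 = 7606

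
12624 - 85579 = -72955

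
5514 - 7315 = -1801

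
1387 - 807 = 580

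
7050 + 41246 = 48296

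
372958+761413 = 1134371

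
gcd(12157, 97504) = 1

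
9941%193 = 98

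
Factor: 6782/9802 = 13^(-2) * 29^(-1) * 3391^1 = 3391/4901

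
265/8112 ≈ 0.0327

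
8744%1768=1672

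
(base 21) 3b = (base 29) 2g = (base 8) 112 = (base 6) 202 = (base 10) 74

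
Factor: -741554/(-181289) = 2^1*11^1*37^1*199^(-1) = 814/199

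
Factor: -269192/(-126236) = 2^1*7^1*23^1*151^(-1) = 322/151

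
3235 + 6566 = 9801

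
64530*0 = 0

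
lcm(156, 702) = 1404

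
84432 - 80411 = 4021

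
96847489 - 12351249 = 84496240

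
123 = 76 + 47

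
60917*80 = 4873360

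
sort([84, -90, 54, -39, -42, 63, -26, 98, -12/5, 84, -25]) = [-90, -42, -39, -26, -25, -12/5, 54, 63, 84, 84, 98]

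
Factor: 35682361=11^1 * 13^1 * 19^1 * 23^1 * 571^1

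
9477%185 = 42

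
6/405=2/135 ≈ 0.0148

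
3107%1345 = 417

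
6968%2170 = 458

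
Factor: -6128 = -1 * 2^4 * 383^1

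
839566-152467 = 687099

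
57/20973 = 19/6991 ≈ 0.00272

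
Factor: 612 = 2^2 * 3^2 * 17^1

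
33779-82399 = -48620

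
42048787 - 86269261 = -44220474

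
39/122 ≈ 0.320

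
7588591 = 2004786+5583805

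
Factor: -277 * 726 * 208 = -1 * 2^5 * 3^1 * 11^2 * 13^1 * 277^1 = -41829216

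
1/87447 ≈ 0.0000114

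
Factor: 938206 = 2^1 * 53^2 * 167^1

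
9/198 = 1/22 ≈ 0.0455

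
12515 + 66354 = 78869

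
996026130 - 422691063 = 573335067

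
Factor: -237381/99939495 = -1 * 5^(-1) * 67^1 * 1181^1 * 6662633^(-1) = -79127/33313165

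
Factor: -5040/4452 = -1*2^2*3^1*5^1*53^(-1) = -60/53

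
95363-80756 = 14607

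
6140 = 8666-2526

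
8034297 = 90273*89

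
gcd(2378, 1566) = 58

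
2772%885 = 117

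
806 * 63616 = 51274496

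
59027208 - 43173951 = 15853257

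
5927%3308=2619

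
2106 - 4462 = -2356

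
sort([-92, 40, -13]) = [-92, -13, 40]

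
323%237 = 86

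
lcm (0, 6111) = 0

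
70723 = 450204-379481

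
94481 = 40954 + 53527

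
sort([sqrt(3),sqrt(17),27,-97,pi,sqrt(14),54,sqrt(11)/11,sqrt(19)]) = [-97,sqrt(11)/11,sqrt(3),pi,sqrt(14),sqrt(17),sqrt(19),27,54]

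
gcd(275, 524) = 1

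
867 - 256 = 611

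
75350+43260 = 118610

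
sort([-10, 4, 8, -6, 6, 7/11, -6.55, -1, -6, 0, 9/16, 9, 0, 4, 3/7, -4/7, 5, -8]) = [-10, -8, -6.55, -6, -6, -1, -4/7, 0, 0, 3/7, 9/16, 7/11, 4, 4, 5, 6, 8, 9]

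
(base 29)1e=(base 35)18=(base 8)53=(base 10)43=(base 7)61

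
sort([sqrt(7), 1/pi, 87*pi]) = [1/pi, sqrt(7), 87*pi]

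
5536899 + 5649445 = 11186344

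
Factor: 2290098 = 2^1*3^1*239^1*1597^1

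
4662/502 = 9 + 72/251 ≈ 9.29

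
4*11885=47540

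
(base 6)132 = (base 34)1m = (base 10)56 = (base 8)70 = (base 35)1l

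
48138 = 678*71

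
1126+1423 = 2549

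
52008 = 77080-25072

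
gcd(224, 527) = 1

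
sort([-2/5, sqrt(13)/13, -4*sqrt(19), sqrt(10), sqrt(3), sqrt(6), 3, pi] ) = [-4*sqrt(19), -2/5, sqrt(13)/13, sqrt(3), sqrt(6), 3, pi, sqrt(10)] 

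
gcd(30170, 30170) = 30170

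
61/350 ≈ 0.174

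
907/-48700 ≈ -0.0186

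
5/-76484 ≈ -0.0000654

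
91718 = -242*(-379)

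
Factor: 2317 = 7^1 * 331^1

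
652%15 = 7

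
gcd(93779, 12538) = 1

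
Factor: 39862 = 2^1*19^1*1049^1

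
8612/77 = 111 + 65/77 ≈ 111.84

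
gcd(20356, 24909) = 1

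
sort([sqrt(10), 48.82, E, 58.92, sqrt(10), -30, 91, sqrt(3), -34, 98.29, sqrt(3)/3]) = [-34, -30, sqrt(3)/3, sqrt(3), E, sqrt(10), sqrt(10), 48.82, 58.92, 91, 98.29]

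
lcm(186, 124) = 372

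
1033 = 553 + 480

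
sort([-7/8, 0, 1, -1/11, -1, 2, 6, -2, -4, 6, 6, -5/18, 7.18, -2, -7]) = [-7, -4, -2, -2, -1, -7/8, -5/18, -1/11, 0, 1, 2, 6, 6, 6, 7.18]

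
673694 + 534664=1208358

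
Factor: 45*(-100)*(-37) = 2^2*3^2*5^3*37^1 = 166500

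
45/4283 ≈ 0.0105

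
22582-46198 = -23616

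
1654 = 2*827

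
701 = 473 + 228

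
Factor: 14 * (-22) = -1 * 2^2 * 7^1 * 11^1 = -308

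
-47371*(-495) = 23448645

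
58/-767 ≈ -0.0756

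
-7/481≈-0.0146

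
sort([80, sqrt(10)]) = [sqrt(10), 80]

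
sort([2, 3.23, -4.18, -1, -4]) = [-4.18, -4, -1, 2, 3.23]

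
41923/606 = 69 + 109/606 ≈ 69.18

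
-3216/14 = -229 - 5/7 ≈ -229.71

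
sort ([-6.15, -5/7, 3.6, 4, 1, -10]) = [-10, -6.15, -5/7, 1, 3.6, 4]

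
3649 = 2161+1488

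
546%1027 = 546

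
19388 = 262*74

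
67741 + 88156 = 155897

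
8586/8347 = 1 + 239/8347 ≈ 1.03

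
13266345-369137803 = -355871458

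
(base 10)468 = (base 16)1d4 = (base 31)f3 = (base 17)1a9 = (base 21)116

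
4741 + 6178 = 10919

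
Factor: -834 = -1*2^1*3^1*139^1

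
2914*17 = 49538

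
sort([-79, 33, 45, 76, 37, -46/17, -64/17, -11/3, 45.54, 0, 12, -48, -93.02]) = [-93.02, -79, -48, -64/17, -11/3, -46/17, 0, 12, 33, 37, 45, 45.54, 76]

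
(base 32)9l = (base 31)9u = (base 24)cl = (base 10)309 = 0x135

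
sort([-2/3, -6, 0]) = [-6, -2/3, 0]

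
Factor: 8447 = 8447^1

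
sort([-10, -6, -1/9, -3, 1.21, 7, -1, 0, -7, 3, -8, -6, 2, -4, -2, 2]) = [-10, -8, -7, -6, -6, -4, -3, -2, -1, -1/9, 0, 1.21, 2, 2, 3, 7]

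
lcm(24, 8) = 24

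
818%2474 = 818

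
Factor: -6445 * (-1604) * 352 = 2^7 * 5^1 * 11^1 * 401^1 * 1289^1 = 3638898560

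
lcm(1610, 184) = 6440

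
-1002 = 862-1864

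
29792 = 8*3724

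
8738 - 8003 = 735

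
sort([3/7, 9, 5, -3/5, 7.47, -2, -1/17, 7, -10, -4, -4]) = [-10, -4, -4, -2, -3/5, -1/17, 3/7, 5, 7, 7.47, 9]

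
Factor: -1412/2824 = -1*2^(-1) = -1/2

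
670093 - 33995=636098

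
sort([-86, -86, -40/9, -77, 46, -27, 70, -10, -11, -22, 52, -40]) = [-86, -86, -77, -40, -27, -22, -11, -10, -40/9, 46, 52, 70]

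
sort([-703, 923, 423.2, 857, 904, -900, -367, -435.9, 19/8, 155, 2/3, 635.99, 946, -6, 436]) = [-900, -703, -435.9, -367, -6, 2/3, 19/8, 155, 423.2, 436, 635.99, 857, 904, 923, 946]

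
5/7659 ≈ 0.000653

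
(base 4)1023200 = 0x12e0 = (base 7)20042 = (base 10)4832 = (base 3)20121222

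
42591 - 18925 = 23666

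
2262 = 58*39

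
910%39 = 13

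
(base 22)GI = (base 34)AU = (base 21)HD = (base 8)562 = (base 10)370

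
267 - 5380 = -5113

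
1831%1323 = 508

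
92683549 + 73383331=166066880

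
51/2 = 25+1/2 = 25.50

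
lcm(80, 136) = 1360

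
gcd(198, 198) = 198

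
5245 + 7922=13167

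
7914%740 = 514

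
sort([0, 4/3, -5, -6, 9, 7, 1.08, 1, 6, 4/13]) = [-6, -5, 0, 4/13, 1, 1.08, 4/3, 6, 7, 9]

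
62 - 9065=-9003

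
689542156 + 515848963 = 1205391119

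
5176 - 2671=2505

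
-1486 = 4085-5571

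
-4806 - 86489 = -91295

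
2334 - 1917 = 417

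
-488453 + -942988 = -1431441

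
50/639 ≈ 0.0782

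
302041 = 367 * 823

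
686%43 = 41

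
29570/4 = 14785/2 = 7392.50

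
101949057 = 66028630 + 35920427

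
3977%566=15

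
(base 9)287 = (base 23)ab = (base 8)361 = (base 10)241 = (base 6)1041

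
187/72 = 2 + 43/72 ≈ 2.60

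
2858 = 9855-6997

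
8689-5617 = 3072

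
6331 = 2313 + 4018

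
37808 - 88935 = -51127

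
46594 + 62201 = 108795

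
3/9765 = 1/3255 ≈ 0.000307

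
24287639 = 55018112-30730473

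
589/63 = 9+22/63 ≈ 9.35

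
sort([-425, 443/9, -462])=[-462, -425, 443/9]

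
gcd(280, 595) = 35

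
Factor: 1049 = 1049^1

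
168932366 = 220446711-51514345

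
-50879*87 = -4426473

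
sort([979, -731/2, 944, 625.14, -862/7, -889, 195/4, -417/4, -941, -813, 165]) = [-941, -889, -813, -731/2, -862/7, -417/4, 195/4, 165, 625.14, 944, 979]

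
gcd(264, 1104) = 24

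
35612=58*614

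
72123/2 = 36061 + 1/2 = 36061.50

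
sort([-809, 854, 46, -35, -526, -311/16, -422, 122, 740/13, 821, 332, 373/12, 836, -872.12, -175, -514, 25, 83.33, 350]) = [-872.12, -809, -526, -514, -422, -175, -35, -311/16, 25, 373/12, 46, 740/13, 83.33, 122, 332, 350, 821, 836, 854]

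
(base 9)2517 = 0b11101010111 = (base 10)1879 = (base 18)5e7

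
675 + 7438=8113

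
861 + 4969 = 5830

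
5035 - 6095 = -1060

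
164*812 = 133168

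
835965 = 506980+328985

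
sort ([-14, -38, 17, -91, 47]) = [-91, -38, -14, 17, 47]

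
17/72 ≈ 0.236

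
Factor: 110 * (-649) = -1 * 2^1 * 5^1 * 11^2 * 59^1 = -71390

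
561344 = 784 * 716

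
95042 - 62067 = 32975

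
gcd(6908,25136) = 4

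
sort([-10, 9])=[-10, 9]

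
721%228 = 37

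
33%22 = 11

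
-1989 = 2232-4221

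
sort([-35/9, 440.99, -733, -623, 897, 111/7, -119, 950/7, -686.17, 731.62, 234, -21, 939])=[-733, -686.17, -623, -119, -21, -35/9, 111/7, 950/7, 234, 440.99, 731.62, 897, 939]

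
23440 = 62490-39050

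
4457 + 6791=11248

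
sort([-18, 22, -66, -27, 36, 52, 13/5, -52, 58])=[-66, -52, -27, -18, 13/5, 22, 36, 52, 58]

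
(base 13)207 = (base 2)101011001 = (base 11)294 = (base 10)345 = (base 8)531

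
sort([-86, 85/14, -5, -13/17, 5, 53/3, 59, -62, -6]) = [-86, -62, -6, -5, -13/17, 5, 85/14, 53/3, 59]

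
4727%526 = 519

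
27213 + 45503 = 72716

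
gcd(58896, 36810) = 7362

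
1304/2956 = 326/739 ≈ 0.441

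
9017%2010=977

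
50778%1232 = 266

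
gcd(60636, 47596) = 652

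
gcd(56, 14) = 14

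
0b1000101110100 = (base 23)8a6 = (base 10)4468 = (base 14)18b2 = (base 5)120333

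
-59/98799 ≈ -0.000597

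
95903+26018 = 121921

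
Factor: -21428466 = -1*2^1*3^1*17^1*19^1*11057^1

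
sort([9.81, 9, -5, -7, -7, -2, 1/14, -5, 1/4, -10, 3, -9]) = [-10, -9, -7, -7, -5, -5, -2, 1/14, 1/4, 3, 9, 9.81]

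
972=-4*(-243)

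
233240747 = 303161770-69921023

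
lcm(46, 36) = 828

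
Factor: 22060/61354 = 2^1*5^1*1103^1*30677^(-1) = 11030/30677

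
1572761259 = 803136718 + 769624541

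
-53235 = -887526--834291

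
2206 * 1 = 2206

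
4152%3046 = 1106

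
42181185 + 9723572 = 51904757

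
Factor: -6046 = -1 * 2^1 * 3023^1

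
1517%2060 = 1517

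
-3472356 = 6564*(-529)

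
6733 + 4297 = 11030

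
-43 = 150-193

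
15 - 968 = -953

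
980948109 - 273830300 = 707117809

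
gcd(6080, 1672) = 152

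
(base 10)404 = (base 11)338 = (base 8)624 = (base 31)d1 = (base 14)20c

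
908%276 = 80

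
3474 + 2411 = 5885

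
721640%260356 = 200928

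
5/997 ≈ 0.00502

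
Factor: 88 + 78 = 2^1 * 83^1 = 166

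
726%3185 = 726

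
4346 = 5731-1385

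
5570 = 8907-3337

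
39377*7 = 275639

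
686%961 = 686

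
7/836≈0.00837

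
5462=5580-118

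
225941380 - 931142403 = -705201023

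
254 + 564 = 818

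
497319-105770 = 391549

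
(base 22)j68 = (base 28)bpc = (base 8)22170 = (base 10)9336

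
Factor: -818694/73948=-1 * 2^(-1) * 3^3 * 7^(-1) * 19^(-1) * 139^(-1) * 15161^1=-409347/36974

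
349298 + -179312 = 169986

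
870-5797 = -4927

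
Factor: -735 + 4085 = 2^1 * 5^2 * 67^1 = 3350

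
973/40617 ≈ 0.0240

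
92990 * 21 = 1952790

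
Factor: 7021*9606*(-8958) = -1*2^2*3^2*7^1*17^1*59^1*1493^1*1601^1 = -604160897508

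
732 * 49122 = 35957304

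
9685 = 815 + 8870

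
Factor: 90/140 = 2^(-1) * 3^2 * 7^(-1) = 9/14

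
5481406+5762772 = 11244178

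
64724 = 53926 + 10798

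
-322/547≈-0.589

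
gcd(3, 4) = 1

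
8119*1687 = 13696753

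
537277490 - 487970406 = 49307084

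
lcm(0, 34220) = 0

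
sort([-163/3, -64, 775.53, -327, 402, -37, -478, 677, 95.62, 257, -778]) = [-778, -478, -327, -64, -163/3, -37, 95.62, 257, 402, 677, 775.53]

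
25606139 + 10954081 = 36560220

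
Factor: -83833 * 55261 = -1 * 73^1 * 757^1 * 83833^1 = -4632695413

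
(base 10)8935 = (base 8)21347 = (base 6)105211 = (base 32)8n7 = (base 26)d5h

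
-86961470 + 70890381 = -16071089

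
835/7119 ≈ 0.117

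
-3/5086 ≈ -0.000590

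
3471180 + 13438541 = 16909721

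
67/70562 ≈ 0.000950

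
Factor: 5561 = 67^1*83^1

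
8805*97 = 854085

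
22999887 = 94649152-71649265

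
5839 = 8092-2253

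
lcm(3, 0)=0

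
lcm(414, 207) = 414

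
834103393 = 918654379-84550986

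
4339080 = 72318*60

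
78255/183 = 427+38/61 ≈ 427.62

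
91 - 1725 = -1634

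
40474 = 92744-52270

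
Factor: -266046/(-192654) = 3^(-1)*7^(-1)*29^1 = 29/21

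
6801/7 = 971 + 4/7 ≈ 971.57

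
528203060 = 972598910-444395850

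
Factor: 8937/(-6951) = -1*3^2*7^(-1) = -9/7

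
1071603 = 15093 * 71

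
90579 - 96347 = -5768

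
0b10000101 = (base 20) 6d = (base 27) 4p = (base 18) 77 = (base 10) 133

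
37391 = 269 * 139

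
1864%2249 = 1864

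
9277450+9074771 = 18352221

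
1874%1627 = 247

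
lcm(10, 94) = 470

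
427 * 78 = 33306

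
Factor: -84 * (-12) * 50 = 2^5 * 3^2 * 5^2 * 7^1 = 50400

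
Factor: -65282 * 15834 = -1 * 2^2 * 3^1 * 7^2 * 13^1 * 29^1 * 4663^1 = -1033675188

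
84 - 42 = 42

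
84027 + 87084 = 171111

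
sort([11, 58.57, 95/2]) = [11, 95/2, 58.57]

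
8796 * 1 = 8796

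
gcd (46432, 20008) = 8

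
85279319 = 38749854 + 46529465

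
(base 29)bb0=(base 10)9570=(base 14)36b8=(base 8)22542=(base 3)111010110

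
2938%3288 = 2938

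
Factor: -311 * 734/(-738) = 3^(-2) * 41^(-1) * 311^1 * 367^1 = 114137/369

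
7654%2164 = 1162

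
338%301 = 37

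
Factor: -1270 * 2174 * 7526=-1 * 2^3 * 5^1 * 53^1 * 71^1 * 127^1 * 1087^1=-20779135480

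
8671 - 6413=2258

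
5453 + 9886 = 15339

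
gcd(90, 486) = 18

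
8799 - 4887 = 3912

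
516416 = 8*64552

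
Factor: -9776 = -1*2^4*13^1*47^1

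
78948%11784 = 8244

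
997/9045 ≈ 0.110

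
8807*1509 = 13289763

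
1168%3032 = 1168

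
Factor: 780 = 2^2 * 3^1 * 5^1 * 13^1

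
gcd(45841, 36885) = 1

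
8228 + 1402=9630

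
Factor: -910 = -1*2^1*5^1*7^1*13^1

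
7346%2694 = 1958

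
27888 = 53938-26050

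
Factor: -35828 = -1*2^2*13^2*53^1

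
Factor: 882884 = 2^2 * 220721^1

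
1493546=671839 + 821707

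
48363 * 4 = 193452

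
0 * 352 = 0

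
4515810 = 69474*65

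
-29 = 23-52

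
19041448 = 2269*8392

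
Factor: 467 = 467^1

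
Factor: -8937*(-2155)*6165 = 3^5*5^2*137^1*331^1*431^1 = 118733183775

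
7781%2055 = 1616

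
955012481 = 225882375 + 729130106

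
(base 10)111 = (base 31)3i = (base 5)421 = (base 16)6f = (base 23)4j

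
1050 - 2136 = -1086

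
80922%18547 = 6734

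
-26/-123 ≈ 0.211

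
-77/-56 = 11/8 ≈ 1.38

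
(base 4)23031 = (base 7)2043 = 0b1011001101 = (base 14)393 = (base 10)717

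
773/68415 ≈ 0.0113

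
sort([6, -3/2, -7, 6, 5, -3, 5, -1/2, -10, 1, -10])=[-10, -10, -7, -3, -3/2, -1/2, 1, 5, 5, 6, 6]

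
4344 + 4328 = 8672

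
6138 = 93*66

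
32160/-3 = -10720 = -10720.00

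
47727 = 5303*9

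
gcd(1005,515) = 5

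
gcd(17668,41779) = 1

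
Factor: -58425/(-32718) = 2^(-1)*5^2*7^(-1) = 25/14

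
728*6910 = 5030480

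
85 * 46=3910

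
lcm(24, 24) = 24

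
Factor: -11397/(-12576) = 2^(-5) * 29^1 = 29/32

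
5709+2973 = 8682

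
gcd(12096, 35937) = 27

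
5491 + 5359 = 10850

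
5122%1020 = 22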